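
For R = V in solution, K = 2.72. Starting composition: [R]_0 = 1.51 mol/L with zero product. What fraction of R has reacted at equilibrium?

Let X = conversion of R; extent ξ = 1.51·X mol/L.
Concentrations: [R] = 1.51 − 1.51X; [V] = 1.51X.
K = [V] / ([R]).
Equating to 2.72: the physical root is X = 0.731.

X = 0.731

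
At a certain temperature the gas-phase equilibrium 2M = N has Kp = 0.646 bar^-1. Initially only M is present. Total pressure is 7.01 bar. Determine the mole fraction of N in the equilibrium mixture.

Take 1 mol M as basis and let X be its fractional conversion, so ξ = 0.5X.
Moles: n_M = 1 − X; n_N = 0.5X.
Total moles n_T = 1 − 0.5X.
Mole fractions y_i = n_i/n_T; Kp = p_N / (p_M^2) with p_i = y_i·P.
Setting this equal to 0.646 bar^-1 and taking the physical root (0 < X < 1) gives X = 0.771.
Then n_N = 0.386, n_T = 0.614, so y_N = 0.628.

y_N = 0.628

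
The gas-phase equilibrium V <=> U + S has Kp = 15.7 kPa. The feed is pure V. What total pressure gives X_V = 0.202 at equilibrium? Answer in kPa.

P = 369 kPa

Take 1 mol V as basis and let X be its fractional conversion, so ξ = X.
Mole table: n_V = 1 − X; n_U = X; n_S = X.
Summing: n_T = 1 + X.
Kp = p_U p_S / (p_V) with p_i = (n_i/n_T)·P.
At X = 0.202: the mole-fraction product g(X) = Π y_i^ν_i = 0.04254. Since Kp = g(X)·P^{1}, P = (Kp/g)^(1/1) = (15.7/0.04254)^(1/1) = 369 kPa.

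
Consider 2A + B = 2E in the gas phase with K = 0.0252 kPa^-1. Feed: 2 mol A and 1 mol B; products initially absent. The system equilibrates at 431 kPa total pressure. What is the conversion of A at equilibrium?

Let X = conversion of A (basis 2 mol A); extent of reaction ξ = X.
Moles: n_A = 2 − 2X; n_B = 1 − X; n_E = 2X.
Total moles n_T = 3 − X.
y_i = n_i/n_T, p_i = y_i·P. K = p_E^2 / (p_A^2 p_B).
This yields a degree-3 equation in X; solving on (0,1), X = 0.579.

X = 0.579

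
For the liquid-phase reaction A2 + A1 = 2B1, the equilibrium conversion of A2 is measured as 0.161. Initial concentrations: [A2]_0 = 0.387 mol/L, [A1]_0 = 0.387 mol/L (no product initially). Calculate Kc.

Kc = 0.147

Let X = conversion of A2.
Concentrations: [A2] = 0.387 − 0.387X; [A1] = 0.387 − 0.387X; [B1] = 0.774X.
At X = 0.161: [A2] = 0.325, [A1] = 0.325, [B1] = 0.125.
Kc = [B1]^2 / ([A2] [A1]) = 0.147.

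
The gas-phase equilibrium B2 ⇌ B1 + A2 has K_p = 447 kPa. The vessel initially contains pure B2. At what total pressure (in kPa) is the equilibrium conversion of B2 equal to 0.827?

Basis: 1 mol B2 initially; let X = conversion of B2. Extent ξ = X.
Mole table: n_B2 = 1 − X; n_B1 = X; n_A2 = X.
Total moles n_T = 1 + X.
K_p = p_B1 p_A2 / (p_B2) with p_i = (n_i/n_T)·P.
At X = 0.827: the mole-fraction product g(X) = Π y_i^ν_i = 2.164. Since K_p = g(X)·P^{1}, P = (K_p/g)^(1/1) = (447/2.164)^(1/1) = 207 kPa.

P = 207 kPa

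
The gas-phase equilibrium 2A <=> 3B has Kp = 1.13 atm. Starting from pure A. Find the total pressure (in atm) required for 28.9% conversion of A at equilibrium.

P = 8.03 atm

Basis: 1 mol A initially; let X = conversion of A. Extent ξ = 0.5X.
Species balance: n_A = 1 − X; n_B = 1.5X.
Summing: n_T = 1 + 0.5X.
Kp = p_B^3 / (p_A^2) with p_i = (n_i/n_T)·P.
At X = 0.289: the mole-fraction product g(X) = Π y_i^ν_i = 0.1408. Since Kp = g(X)·P^{1}, P = (Kp/g)^(1/1) = (1.13/0.1408)^(1/1) = 8.03 atm.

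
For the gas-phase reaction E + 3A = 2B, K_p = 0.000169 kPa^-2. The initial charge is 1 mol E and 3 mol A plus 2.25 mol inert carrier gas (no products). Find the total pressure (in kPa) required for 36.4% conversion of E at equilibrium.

Take 1 mol E as basis and let X be its fractional conversion, so ξ = X.
Moles: n_E = 1 − X; n_A = 3 − 3X; n_B = 2X; n_I = 2.25 (inert).
Total moles n_T = 6.25 − 2X.
K_p = p_B^2 / (p_E p_A^3) with p_i = (n_i/n_T)·P.
At X = 0.364: the mole-fraction product g(X) = Π y_i^ν_i = 3.658. Since K_p = g(X)·P^{-2}, P = (g/K_p)^(1/2) = (3.658/0.000169)^(1/2) = 147 kPa.

P = 147 kPa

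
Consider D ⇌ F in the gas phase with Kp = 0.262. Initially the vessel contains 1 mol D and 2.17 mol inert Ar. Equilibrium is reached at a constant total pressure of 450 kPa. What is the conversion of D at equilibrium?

Let X = conversion of D (basis 1 mol D); extent of reaction ξ = X.
Moles: n_D = 1 − X; n_F = X; n_I = 2.17 (inert).
n_T stays at 3.17 (no change in mole number).
With p_i = (n_i/n_T)P, Kp = p_F / (p_D).
Setting this equal to 0.262 and taking the physical root (0 < X < 1) gives X = 0.208.

X = 0.208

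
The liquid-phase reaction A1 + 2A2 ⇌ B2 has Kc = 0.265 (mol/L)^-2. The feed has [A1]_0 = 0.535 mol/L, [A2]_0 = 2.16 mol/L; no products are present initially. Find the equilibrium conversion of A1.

Let X = conversion of A1; extent ξ = 0.535·X mol/L.
Concentrations: [A1] = 0.535 − 0.535X; [A2] = 2.16 − 1.07X; [B2] = 0.535X.
Kc = [B2] / ([A1] [A2]^2).
Equating to 0.265 (mol/L)^-2: the physical root is X = 0.433.

X = 0.433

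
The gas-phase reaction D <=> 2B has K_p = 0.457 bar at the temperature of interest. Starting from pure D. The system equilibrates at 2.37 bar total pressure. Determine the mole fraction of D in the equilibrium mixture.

Take 1 mol D as basis and let X be its fractional conversion, so ξ = X.
At extent ξ: n_D = 1 − X; n_B = 2X.
Summing: n_T = 1 + X.
Mole fractions y_i = n_i/n_T; K_p = p_B^2 / (p_D) with p_i = y_i·P.
Equating to 0.457 bar and solving on 0 < X < 1: X = 0.214.
Then n_D = 0.786, n_T = 1.21, so y_D = 0.647.

y_D = 0.647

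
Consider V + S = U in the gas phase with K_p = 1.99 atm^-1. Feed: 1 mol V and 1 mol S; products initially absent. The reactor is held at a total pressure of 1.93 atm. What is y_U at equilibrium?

y_U = 0.375

Let X = conversion of V (basis 1 mol V); extent of reaction ξ = X.
Mole table: n_V = 1 − X; n_S = 1 − X; n_U = X.
Summing: n_T = 2 − X.
y_i = n_i/n_T, p_i = y_i·P. K_p = p_U / (p_V p_S).
Equating to 1.99 atm^-1 and solving on 0 < X < 1: X = 0.545.
Then n_U = 0.545, n_T = 1.45, so y_U = 0.375.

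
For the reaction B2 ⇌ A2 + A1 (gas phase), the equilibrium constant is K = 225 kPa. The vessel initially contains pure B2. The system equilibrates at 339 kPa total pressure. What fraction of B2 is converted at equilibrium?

X = 0.632

Basis: 1 mol B2 initially; let X = conversion of B2. Extent ξ = X.
At extent ξ: n_B2 = 1 − X; n_A2 = X; n_A1 = X.
Total moles n_T = 1 + X.
Mole fractions y_i = n_i/n_T; K = p_A2 p_A1 / (p_B2) with p_i = y_i·P.
Equating to 225 kPa and solving on 0 < X < 1: X = 0.632.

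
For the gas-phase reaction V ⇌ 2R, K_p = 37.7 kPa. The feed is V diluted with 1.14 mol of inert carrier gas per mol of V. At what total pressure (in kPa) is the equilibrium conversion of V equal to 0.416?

P = 81.3 kPa

Let X = conversion of V (basis 1 mol V); extent of reaction ξ = X.
Mole table: n_V = 1 − X; n_R = 2X; n_I = 1.14 (inert).
Summing: n_T = 2.14 + X.
K_p = p_R^2 / (p_V) with p_i = (n_i/n_T)·P.
At X = 0.416: the mole-fraction product g(X) = Π y_i^ν_i = 0.4637. Since K_p = g(X)·P^{1}, P = (K_p/g)^(1/1) = (37.7/0.4637)^(1/1) = 81.3 kPa.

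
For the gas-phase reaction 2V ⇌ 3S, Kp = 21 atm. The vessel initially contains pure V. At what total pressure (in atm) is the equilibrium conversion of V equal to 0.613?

Let X = conversion of V (basis 1 mol V); extent of reaction ξ = 0.5X.
Moles: n_V = 1 − X; n_S = 1.5X.
n_T = Σnᵢ = 1 + 0.5X.
Kp = p_S^3 / (p_V^2) with p_i = (n_i/n_T)·P.
At X = 0.613: the mole-fraction product g(X) = Π y_i^ν_i = 3.973. Since Kp = g(X)·P^{1}, P = (Kp/g)^(1/1) = (21/3.973)^(1/1) = 5.29 atm.

P = 5.29 atm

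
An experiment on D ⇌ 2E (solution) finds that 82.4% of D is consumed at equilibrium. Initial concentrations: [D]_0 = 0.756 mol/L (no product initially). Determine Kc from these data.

Let X = conversion of D.
Concentrations: [D] = 0.756 − 0.756X; [E] = 1.51X.
At X = 0.824: [D] = 0.133, [E] = 1.25.
Kc = [E]^2 / ([D]) = 11.7 mol/L.

Kc = 11.7 mol/L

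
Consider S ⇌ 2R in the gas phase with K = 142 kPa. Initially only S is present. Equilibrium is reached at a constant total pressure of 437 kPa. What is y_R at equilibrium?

Take 1 mol S as basis and let X be its fractional conversion, so ξ = X.
Moles: n_S = 1 − X; n_R = 2X.
Total moles n_T = 1 + X.
With p_i = (n_i/n_T)P, K = p_R^2 / (p_S).
Substituting and setting equal to 142 kPa gives a polynomial in X; the root in (0,1) is X = 0.274.
Then n_R = 0.548, n_T = 1.27, so y_R = 0.430.

y_R = 0.430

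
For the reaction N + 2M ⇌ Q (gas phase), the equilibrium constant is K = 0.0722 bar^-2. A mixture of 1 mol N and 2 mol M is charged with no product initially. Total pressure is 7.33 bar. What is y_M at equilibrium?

Take 1 mol N as basis and let X be its fractional conversion, so ξ = X.
Moles: n_N = 1 − X; n_M = 2 − 2X; n_Q = X.
Total moles n_T = 3 − 2X.
With p_i = (n_i/n_T)P, K = p_Q / (p_N p_M^2).
This yields a degree-3 equation in X; solving on (0,1), X = 0.495.
Then n_M = 1.01, n_T = 2.01, so y_M = 0.503.

y_M = 0.503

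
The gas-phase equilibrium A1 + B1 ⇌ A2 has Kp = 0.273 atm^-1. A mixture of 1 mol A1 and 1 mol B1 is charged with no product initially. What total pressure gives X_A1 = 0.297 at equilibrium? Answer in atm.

P = 3.75 atm

Let X = conversion of A1 (basis 1 mol A1); extent of reaction ξ = X.
At extent ξ: n_A1 = 1 − X; n_B1 = 1 − X; n_A2 = X.
Summing: n_T = 2 − X.
Kp = p_A2 / (p_A1 p_B1) with p_i = (n_i/n_T)·P.
At X = 0.297: the mole-fraction product g(X) = Π y_i^ν_i = 1.023. Since Kp = g(X)·P^{-1}, P = (g/Kp)^(1/1) = (1.023/0.273)^(1/1) = 3.75 atm.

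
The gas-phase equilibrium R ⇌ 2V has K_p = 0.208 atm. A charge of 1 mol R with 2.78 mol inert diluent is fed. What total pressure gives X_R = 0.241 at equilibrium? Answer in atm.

P = 2.73 atm

Basis: 1 mol R initially; let X = conversion of R. Extent ξ = X.
Mole table: n_R = 1 − X; n_V = 2X; n_I = 2.78 (inert).
Total moles n_T = 3.78 + X.
K_p = p_V^2 / (p_R) with p_i = (n_i/n_T)·P.
At X = 0.241: the mole-fraction product g(X) = Π y_i^ν_i = 0.07612. Since K_p = g(X)·P^{1}, P = (K_p/g)^(1/1) = (0.208/0.07612)^(1/1) = 2.73 atm.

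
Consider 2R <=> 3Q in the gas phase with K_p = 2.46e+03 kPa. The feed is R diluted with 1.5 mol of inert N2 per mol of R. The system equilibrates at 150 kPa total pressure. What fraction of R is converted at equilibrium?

Take 1 mol R as basis and let X be its fractional conversion, so ξ = 0.5X.
Species balance: n_R = 1 − X; n_Q = 1.5X; n_I = 1.5 (inert).
Summing: n_T = 2.5 + 0.5X.
Mole fractions y_i = n_i/n_T; K_p = p_Q^3 / (p_R^2) with p_i = y_i·P.
Substituting and setting equal to 2.46e+03 kPa gives a polynomial in X; the root in (0,1) is X = 0.807.

X = 0.807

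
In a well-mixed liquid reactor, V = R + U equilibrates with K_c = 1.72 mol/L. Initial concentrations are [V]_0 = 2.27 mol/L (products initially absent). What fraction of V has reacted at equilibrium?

X = 0.570

Let X = conversion of V; extent ξ = 2.27·X mol/L.
Concentrations: [V] = 2.27 − 2.27X; [R] = 2.27X; [U] = 2.27X.
K_c = [R] [U] / ([V]).
Solving K_c = 1.72 for X ∈ (0,1): X = 0.570.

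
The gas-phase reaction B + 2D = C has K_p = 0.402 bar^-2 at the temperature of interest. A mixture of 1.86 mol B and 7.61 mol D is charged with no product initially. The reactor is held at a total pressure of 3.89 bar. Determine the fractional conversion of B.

Basis: 1.86 mol B initially; let X = conversion of B. Extent ξ = 1.86X.
At extent ξ: n_B = 1.86 − 1.86X; n_D = 7.61 − 3.72X; n_C = 1.86X.
Total moles n_T = 9.47 − 3.72X.
Mole fractions y_i = n_i/n_T; K_p = p_C / (p_B p_D^2) with p_i = y_i·P.
Equating to 0.402 bar^-2 and solving on 0 < X < 1: X = 0.759.

X = 0.759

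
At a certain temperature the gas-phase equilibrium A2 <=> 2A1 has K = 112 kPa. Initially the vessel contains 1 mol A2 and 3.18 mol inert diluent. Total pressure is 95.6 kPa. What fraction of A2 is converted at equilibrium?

Basis: 1 mol A2 initially; let X = conversion of A2. Extent ξ = X.
Mole table: n_A2 = 1 − X; n_A1 = 2X; n_I = 3.18 (inert).
Total moles n_T = 4.18 + X.
y_i = n_i/n_T, p_i = y_i·P. K = p_A1^2 / (p_A2).
Setting this equal to 112 kPa and taking the physical root (0 < X < 1) gives X = 0.677.

X = 0.677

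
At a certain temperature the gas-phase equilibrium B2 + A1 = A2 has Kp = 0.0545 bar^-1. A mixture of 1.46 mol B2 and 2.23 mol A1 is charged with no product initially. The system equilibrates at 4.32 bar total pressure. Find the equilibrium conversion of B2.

X = 0.121

Let X = conversion of B2 (basis 1.46 mol B2); extent of reaction ξ = 1.46X.
Moles: n_B2 = 1.46 − 1.46X; n_A1 = 2.23 − 1.46X; n_A2 = 1.46X.
Summing: n_T = 3.69 − 1.46X.
With p_i = (n_i/n_T)P, Kp = p_A2 / (p_B2 p_A1).
Substituting and setting equal to 0.0545 bar^-1 gives a polynomial in X; the root in (0,1) is X = 0.121.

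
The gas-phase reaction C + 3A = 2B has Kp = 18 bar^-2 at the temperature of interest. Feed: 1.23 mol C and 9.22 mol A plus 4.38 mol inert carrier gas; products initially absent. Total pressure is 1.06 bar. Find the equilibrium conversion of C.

X = 0.866

Basis: 1.23 mol C initially; let X = conversion of C. Extent ξ = 1.23X.
Moles: n_C = 1.23 − 1.23X; n_A = 9.22 − 3.69X; n_B = 2.46X; n_I = 4.38 (inert).
Summing: n_T = 14.8 − 2.46X.
y_i = n_i/n_T, p_i = y_i·P. Kp = p_B^2 / (p_C p_A^3).
Equating to 18 bar^-2 and solving on 0 < X < 1: X = 0.866.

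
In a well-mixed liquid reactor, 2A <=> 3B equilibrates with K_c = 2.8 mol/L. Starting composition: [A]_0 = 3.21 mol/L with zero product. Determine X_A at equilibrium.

X = 0.435

Let X = conversion of A; extent ξ = 3.21X/2 mol/L.
Concentrations: [A] = 3.21 − 3.21X; [B] = 4.81X.
K_c = [B]^3 / ([A]^2).
Solving K_c = 2.8 for X ∈ (0,1): X = 0.435.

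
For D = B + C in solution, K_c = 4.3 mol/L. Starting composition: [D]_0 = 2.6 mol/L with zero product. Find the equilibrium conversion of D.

Let X = conversion of D; extent ξ = 2.6·X mol/L.
Concentrations: [D] = 2.6 − 2.6X; [B] = 2.6X; [C] = 2.6X.
K_c = [B] [C] / ([D]).
Solving K_c = 4.3 for X ∈ (0,1): X = 0.702.

X = 0.702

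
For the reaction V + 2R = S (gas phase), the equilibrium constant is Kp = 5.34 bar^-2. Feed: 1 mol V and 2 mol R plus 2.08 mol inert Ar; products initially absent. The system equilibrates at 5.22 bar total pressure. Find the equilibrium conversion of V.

X = 0.745

Take 1 mol V as basis and let X be its fractional conversion, so ξ = X.
Moles: n_V = 1 − X; n_R = 2 − 2X; n_S = X; n_I = 2.08 (inert).
n_T = Σnᵢ = 5.08 − 2X.
With p_i = (n_i/n_T)P, Kp = p_S / (p_V p_R^2).
Setting this equal to 5.34 bar^-2 and taking the physical root (0 < X < 1) gives X = 0.745.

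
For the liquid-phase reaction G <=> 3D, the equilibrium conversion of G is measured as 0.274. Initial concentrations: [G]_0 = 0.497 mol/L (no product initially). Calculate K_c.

Let X = conversion of G.
Concentrations: [G] = 0.497 − 0.497X; [D] = 1.49X.
At X = 0.274: [G] = 0.361, [D] = 0.409.
K_c = [D]^3 / ([G]) = 0.189 (mol/L)^2.

K_c = 0.189 (mol/L)^2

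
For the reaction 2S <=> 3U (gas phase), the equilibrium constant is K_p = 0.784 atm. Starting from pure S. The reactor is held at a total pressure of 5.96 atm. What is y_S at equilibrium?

y_S = 0.627

Basis: 1 mol S initially; let X = conversion of S. Extent ξ = 0.5X.
Mole table: n_S = 1 − X; n_U = 1.5X.
n_T = Σnᵢ = 1 + 0.5X.
With p_i = (n_i/n_T)P, K_p = p_U^3 / (p_S^2).
Substituting and setting equal to 0.784 atm gives a polynomial in X; the root in (0,1) is X = 0.284.
Then n_S = 0.716, n_T = 1.14, so y_S = 0.627.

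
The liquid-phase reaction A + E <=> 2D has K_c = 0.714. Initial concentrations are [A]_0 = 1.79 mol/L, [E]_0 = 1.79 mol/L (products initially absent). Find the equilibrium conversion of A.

Let X = conversion of A; extent ξ = 1.79·X mol/L.
Concentrations: [A] = 1.79 − 1.79X; [E] = 1.79 − 1.79X; [D] = 3.58X.
K_c = [D]^2 / ([A] [E]).
Solving K_c = 0.714 for X ∈ (0,1): X = 0.297.

X = 0.297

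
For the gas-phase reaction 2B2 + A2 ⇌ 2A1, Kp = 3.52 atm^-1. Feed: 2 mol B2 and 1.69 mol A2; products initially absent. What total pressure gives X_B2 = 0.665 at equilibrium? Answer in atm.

P = 3.3 atm

Take 2 mol B2 as basis and let X be its fractional conversion, so ξ = X.
Mole table: n_B2 = 2 − 2X; n_A2 = 1.69 − X; n_A1 = 2X.
Summing: n_T = 3.69 − X.
Kp = p_A1^2 / (p_B2^2 p_A2) with p_i = (n_i/n_T)·P.
At X = 0.665: the mole-fraction product g(X) = Π y_i^ν_i = 11.63. Since Kp = g(X)·P^{-1}, P = (g/Kp)^(1/1) = (11.63/3.52)^(1/1) = 3.3 atm.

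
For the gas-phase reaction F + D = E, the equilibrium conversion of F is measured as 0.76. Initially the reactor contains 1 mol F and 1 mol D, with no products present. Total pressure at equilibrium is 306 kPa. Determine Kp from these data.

Kp = 0.0535 kPa^-1

Let X = conversion of F (basis 1 mol F); extent of reaction ξ = X.
Species balance: n_F = 1 − X; n_D = 1 − X; n_E = X.
Total moles n_T = 2 − X.
At X = 0.76: n_F = 0.24, n_D = 0.24, n_E = 0.76, n_T = 1.24.
p_i = (n_i/n_T)·P. Kp = p_E / (p_F p_D) = 0.0535 kPa^-1.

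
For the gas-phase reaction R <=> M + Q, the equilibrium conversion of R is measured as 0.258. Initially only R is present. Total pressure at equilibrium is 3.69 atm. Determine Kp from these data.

Kp = 0.263 atm

Basis: 1 mol R initially; let X = conversion of R. Extent ξ = X.
At extent ξ: n_R = 1 − X; n_M = X; n_Q = X.
Summing: n_T = 1 + X.
At X = 0.258: n_R = 0.742, n_M = 0.258, n_Q = 0.258, n_T = 1.26.
p_i = (n_i/n_T)·P. Kp = p_M p_Q / (p_R) = 0.263 atm.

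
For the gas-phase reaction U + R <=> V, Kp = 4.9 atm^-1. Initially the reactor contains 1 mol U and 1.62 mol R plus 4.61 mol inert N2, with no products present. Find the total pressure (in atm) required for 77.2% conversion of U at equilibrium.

P = 5.26 atm

Take 1 mol U as basis and let X be its fractional conversion, so ξ = X.
At extent ξ: n_U = 1 − X; n_R = 1.62 − X; n_V = X; n_I = 4.61 (inert).
n_T = Σnᵢ = 7.23 − X.
Kp = p_V / (p_U p_R) with p_i = (n_i/n_T)·P.
At X = 0.772: the mole-fraction product g(X) = Π y_i^ν_i = 25.79. Since Kp = g(X)·P^{-1}, P = (g/Kp)^(1/1) = (25.79/4.9)^(1/1) = 5.26 atm.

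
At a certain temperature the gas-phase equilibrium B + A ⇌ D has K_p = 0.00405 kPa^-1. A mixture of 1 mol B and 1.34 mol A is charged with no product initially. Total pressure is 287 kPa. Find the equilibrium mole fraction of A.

Let X = conversion of B (basis 1 mol B); extent of reaction ξ = X.
Mole table: n_B = 1 − X; n_A = 1.34 − X; n_D = X.
n_T = Σnᵢ = 2.34 − X.
With p_i = (n_i/n_T)P, K_p = p_D / (p_B p_A).
Substituting and setting equal to 0.00405 kPa^-1 gives a polynomial in X; the root in (0,1) is X = 0.365.
Then n_A = 0.975, n_T = 1.98, so y_A = 0.494.

y_A = 0.494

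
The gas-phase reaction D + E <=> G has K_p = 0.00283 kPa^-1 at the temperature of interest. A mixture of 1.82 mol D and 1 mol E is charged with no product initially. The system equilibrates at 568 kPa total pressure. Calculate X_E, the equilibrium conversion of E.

Let X = conversion of E (basis 1 mol E); extent of reaction ξ = X.
At extent ξ: n_D = 1.82 − X; n_E = 1 − X; n_G = X.
Summing: n_T = 2.82 − X.
y_i = n_i/n_T, p_i = y_i·P. K_p = p_G / (p_D p_E).
Substituting and setting equal to 0.00283 kPa^-1 gives a polynomial in X; the root in (0,1) is X = 0.479.

X = 0.479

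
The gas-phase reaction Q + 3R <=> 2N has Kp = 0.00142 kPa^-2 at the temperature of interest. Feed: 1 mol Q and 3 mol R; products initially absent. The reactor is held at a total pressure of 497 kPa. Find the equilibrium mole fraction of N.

Take 1 mol Q as basis and let X be its fractional conversion, so ξ = X.
Mole table: n_Q = 1 − X; n_R = 3 − 3X; n_N = 2X.
Summing: n_T = 4 − 2X.
y_i = n_i/n_T, p_i = y_i·P. Kp = p_N^2 / (p_Q p_R^3).
Setting this equal to 0.00142 kPa^-2 and taking the physical root (0 < X < 1) gives X = 0.801.
Then n_N = 1.6, n_T = 2.4, so y_N = 0.668.

y_N = 0.668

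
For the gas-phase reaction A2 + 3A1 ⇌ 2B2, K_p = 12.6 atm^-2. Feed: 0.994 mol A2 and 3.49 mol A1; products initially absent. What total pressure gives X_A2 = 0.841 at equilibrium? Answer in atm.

P = 3.42 atm

Take 0.994 mol A2 as basis and let X be its fractional conversion, so ξ = 0.994X.
Species balance: n_A2 = 0.994 − 0.994X; n_A1 = 3.49 − 2.98X; n_B2 = 1.99X.
Total moles n_T = 4.48 − 1.99X.
K_p = p_B2^2 / (p_A2 p_A1^3) with p_i = (n_i/n_T)·P.
At X = 0.841: the mole-fraction product g(X) = Π y_i^ν_i = 147.6. Since K_p = g(X)·P^{-2}, P = (g/K_p)^(1/2) = (147.6/12.6)^(1/2) = 3.42 atm.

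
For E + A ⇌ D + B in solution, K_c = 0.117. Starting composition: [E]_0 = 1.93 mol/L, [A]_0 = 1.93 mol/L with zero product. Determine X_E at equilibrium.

Let X = conversion of E; extent ξ = 1.93·X mol/L.
Concentrations: [E] = 1.93 − 1.93X; [A] = 1.93 − 1.93X; [D] = 1.93X; [B] = 1.93X.
K_c = [D] [B] / ([E] [A]).
Solving K_c = 0.117 for X ∈ (0,1): X = 0.255.

X = 0.255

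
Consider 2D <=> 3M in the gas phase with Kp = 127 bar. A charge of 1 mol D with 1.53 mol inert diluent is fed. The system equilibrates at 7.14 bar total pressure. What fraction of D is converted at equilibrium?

Basis: 1 mol D initially; let X = conversion of D. Extent ξ = 0.5X.
Moles: n_D = 1 − X; n_M = 1.5X; n_I = 1.53 (inert).
n_T = Σnᵢ = 2.53 + 0.5X.
y_i = n_i/n_T, p_i = y_i·P. Kp = p_M^3 / (p_D^2).
This yields a degree-3 equation in X; solving on (0,1), X = 0.813.

X = 0.813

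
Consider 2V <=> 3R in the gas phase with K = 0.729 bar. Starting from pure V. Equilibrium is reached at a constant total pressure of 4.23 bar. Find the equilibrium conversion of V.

Let X = conversion of V (basis 1 mol V); extent of reaction ξ = 0.5X.
Mole table: n_V = 1 − X; n_R = 1.5X.
Total moles n_T = 1 + 0.5X.
y_i = n_i/n_T, p_i = y_i·P. K = p_R^3 / (p_V^2).
This yields a degree-3 equation in X; solving on (0,1), X = 0.305.

X = 0.305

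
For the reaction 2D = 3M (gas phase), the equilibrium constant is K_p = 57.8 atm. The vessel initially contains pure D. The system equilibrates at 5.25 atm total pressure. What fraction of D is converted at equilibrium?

X = 0.714

Let X = conversion of D (basis 1 mol D); extent of reaction ξ = 0.5X.
Moles: n_D = 1 − X; n_M = 1.5X.
Total moles n_T = 1 + 0.5X.
Mole fractions y_i = n_i/n_T; K_p = p_M^3 / (p_D^2) with p_i = y_i·P.
Setting this equal to 57.8 atm and taking the physical root (0 < X < 1) gives X = 0.714.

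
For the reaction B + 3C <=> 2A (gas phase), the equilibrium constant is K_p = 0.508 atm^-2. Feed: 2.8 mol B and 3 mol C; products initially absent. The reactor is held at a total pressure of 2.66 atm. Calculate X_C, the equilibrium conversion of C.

X = 0.520

Let X = conversion of C (basis 3 mol C); extent of reaction ξ = X.
At extent ξ: n_B = 2.8 − X; n_C = 3 − 3X; n_A = 2X.
Summing: n_T = 5.8 − 2X.
y_i = n_i/n_T, p_i = y_i·P. K_p = p_A^2 / (p_B p_C^3).
Substituting and setting equal to 0.508 atm^-2 gives a polynomial in X; the root in (0,1) is X = 0.520.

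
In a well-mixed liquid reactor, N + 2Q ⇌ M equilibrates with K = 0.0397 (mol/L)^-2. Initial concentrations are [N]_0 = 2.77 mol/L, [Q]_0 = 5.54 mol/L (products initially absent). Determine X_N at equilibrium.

Let X = conversion of N; extent ξ = 2.77·X mol/L.
Concentrations: [N] = 2.77 − 2.77X; [Q] = 5.54 − 5.54X; [M] = 2.77X.
K = [M] / ([N] [Q]^2).
Solving K = 0.0397 for X ∈ (0,1): X = 0.344.

X = 0.344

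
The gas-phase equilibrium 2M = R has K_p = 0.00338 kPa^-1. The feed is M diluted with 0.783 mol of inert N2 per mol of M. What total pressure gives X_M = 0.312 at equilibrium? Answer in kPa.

P = 159 kPa

Let X = conversion of M (basis 1 mol M); extent of reaction ξ = 0.5X.
At extent ξ: n_M = 1 − X; n_R = 0.5X; n_I = 0.783 (inert).
Summing: n_T = 1.78 − 0.5X.
K_p = p_R / (p_M^2) with p_i = (n_i/n_T)·P.
At X = 0.312: the mole-fraction product g(X) = Π y_i^ν_i = 0.5362. Since K_p = g(X)·P^{-1}, P = (g/K_p)^(1/1) = (0.5362/0.00338)^(1/1) = 159 kPa.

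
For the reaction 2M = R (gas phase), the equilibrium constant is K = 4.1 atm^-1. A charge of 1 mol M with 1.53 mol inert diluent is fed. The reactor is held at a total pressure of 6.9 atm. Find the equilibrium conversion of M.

X = 0.824

Take 1 mol M as basis and let X be its fractional conversion, so ξ = 0.5X.
Moles: n_M = 1 − X; n_R = 0.5X; n_I = 1.53 (inert).
Total moles n_T = 2.53 − 0.5X.
Mole fractions y_i = n_i/n_T; K = p_R / (p_M^2) with p_i = y_i·P.
Substituting and setting equal to 4.1 atm^-1 gives a polynomial in X; the root in (0,1) is X = 0.824.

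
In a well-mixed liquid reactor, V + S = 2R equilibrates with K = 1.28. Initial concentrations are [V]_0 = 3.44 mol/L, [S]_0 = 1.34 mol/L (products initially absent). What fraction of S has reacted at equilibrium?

X = 0.544

Let X = conversion of S; extent ξ = 1.34·X mol/L.
Concentrations: [V] = 3.44 − 1.34X; [S] = 1.34 − 1.34X; [R] = 2.68X.
K = [R]^2 / ([V] [S]).
Equating to 1.28: the physical root is X = 0.544.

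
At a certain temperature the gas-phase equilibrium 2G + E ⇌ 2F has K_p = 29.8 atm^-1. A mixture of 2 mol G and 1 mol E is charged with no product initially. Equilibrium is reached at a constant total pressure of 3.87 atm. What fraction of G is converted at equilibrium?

Take 2 mol G as basis and let X be its fractional conversion, so ξ = X.
Moles: n_G = 2 − 2X; n_E = 1 − X; n_F = 2X.
Summing: n_T = 3 − X.
y_i = n_i/n_T, p_i = y_i·P. K_p = p_F^2 / (p_G^2 p_E).
This yields a degree-3 equation in X; solving on (0,1), X = 0.774.

X = 0.774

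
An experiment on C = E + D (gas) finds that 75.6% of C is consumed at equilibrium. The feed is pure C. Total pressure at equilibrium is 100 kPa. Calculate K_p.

K_p = 133 kPa

Let X = conversion of C (basis 1 mol C); extent of reaction ξ = X.
At extent ξ: n_C = 1 − X; n_E = X; n_D = X.
Total moles n_T = 1 + X.
At X = 0.756: n_C = 0.244, n_E = 0.756, n_D = 0.756, n_T = 1.76.
p_i = (n_i/n_T)·P. K_p = p_E p_D / (p_C) = 133 kPa.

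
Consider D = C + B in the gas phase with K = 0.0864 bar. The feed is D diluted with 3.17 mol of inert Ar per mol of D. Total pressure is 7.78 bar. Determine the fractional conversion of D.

Basis: 1 mol D initially; let X = conversion of D. Extent ξ = X.
Mole table: n_D = 1 − X; n_C = X; n_B = X; n_I = 3.17 (inert).
Summing: n_T = 4.17 + X.
With p_i = (n_i/n_T)P, K = p_C p_B / (p_D).
Substituting and setting equal to 0.0864 bar gives a polynomial in X; the root in (0,1) is X = 0.197.

X = 0.197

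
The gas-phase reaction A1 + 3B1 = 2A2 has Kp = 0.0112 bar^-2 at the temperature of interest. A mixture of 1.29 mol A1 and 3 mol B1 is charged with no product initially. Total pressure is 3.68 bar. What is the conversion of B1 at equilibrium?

Take 3 mol B1 as basis and let X be its fractional conversion, so ξ = X.
Mole table: n_A1 = 1.29 − X; n_B1 = 3 − 3X; n_A2 = 2X.
n_T = Σnᵢ = 4.29 − 2X.
Mole fractions y_i = n_i/n_T; Kp = p_A2^2 / (p_A1 p_B1^3) with p_i = y_i·P.
Equating to 0.0112 bar^-2 and solving on 0 < X < 1: X = 0.196.

X = 0.196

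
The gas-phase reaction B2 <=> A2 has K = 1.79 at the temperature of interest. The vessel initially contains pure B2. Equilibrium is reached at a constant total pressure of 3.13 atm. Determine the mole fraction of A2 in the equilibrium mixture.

y_A2 = 0.642

Basis: 1 mol B2 initially; let X = conversion of B2. Extent ξ = X.
Species balance: n_B2 = 1 − X; n_A2 = X.
Total moles n_T = 1 (Δν = 0, constant).
With p_i = (n_i/n_T)P, K = p_A2 / (p_B2).
This yields a degree-1 equation in X; solving on (0,1), X = 0.642.
Then n_A2 = 0.642, n_T = 1, so y_A2 = 0.642.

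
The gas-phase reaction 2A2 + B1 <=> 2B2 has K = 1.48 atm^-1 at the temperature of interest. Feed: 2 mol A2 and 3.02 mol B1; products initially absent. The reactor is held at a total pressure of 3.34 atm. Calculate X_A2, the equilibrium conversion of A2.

Basis: 2 mol A2 initially; let X = conversion of A2. Extent ξ = X.
At extent ξ: n_A2 = 2 − 2X; n_B1 = 3.02 − X; n_B2 = 2X.
Summing: n_T = 5.02 − X.
y_i = n_i/n_T, p_i = y_i·P. K = p_B2^2 / (p_A2^2 p_B1).
This yields a degree-3 equation in X; solving on (0,1), X = 0.621.

X = 0.621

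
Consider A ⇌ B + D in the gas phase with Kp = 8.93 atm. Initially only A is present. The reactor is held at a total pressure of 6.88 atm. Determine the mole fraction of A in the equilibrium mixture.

Let X = conversion of A (basis 1 mol A); extent of reaction ξ = X.
At extent ξ: n_A = 1 − X; n_B = X; n_D = X.
Summing: n_T = 1 + X.
With p_i = (n_i/n_T)P, Kp = p_B p_D / (p_A).
Setting this equal to 8.93 atm and taking the physical root (0 < X < 1) gives X = 0.752.
Then n_A = 0.248, n_T = 1.75, so y_A = 0.142.

y_A = 0.142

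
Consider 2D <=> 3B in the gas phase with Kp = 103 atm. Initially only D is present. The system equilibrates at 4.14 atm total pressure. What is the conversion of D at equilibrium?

Let X = conversion of D (basis 1 mol D); extent of reaction ξ = 0.5X.
Moles: n_D = 1 − X; n_B = 1.5X.
Total moles n_T = 1 + 0.5X.
y_i = n_i/n_T, p_i = y_i·P. Kp = p_B^3 / (p_D^2).
This yields a degree-3 equation in X; solving on (0,1), X = 0.783.

X = 0.783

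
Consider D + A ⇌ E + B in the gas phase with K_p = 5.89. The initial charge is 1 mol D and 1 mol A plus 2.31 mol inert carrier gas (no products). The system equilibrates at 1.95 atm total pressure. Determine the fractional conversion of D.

X = 0.708

Basis: 1 mol D initially; let X = conversion of D. Extent ξ = X.
Mole table: n_D = 1 − X; n_A = 1 − X; n_E = X; n_B = X; n_I = 2.31 (inert).
Since Δν = 0, n_T = 4.31 throughout.
Mole fractions y_i = n_i/n_T; K_p = p_E p_B / (p_D p_A) with p_i = y_i·P.
Substituting and setting equal to 5.89 gives a polynomial in X; the root in (0,1) is X = 0.708.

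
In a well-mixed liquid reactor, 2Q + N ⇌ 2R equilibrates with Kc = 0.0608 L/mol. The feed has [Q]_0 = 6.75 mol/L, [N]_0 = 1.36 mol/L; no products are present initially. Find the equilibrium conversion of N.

X = 0.440

Let X = conversion of N; extent ξ = 1.36·X mol/L.
Concentrations: [Q] = 6.75 − 2.72X; [N] = 1.36 − 1.36X; [R] = 2.72X.
Kc = [R]^2 / ([Q]^2 [N]).
Solving Kc = 0.0608 for X ∈ (0,1): X = 0.440.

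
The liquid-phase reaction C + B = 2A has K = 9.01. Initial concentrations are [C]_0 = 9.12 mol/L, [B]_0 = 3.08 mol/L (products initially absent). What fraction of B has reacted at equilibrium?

Let X = conversion of B; extent ξ = 3.08·X mol/L.
Concentrations: [C] = 9.12 − 3.08X; [B] = 3.08 − 3.08X; [A] = 6.16X.
K = [A]^2 / ([C] [B]).
Setting equal to 9.01 and solving for X on (0,1) gives X = 0.849.

X = 0.849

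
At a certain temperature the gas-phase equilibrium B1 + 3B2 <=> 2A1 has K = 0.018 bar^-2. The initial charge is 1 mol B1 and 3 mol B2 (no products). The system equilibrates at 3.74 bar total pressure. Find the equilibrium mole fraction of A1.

Basis: 1 mol B1 initially; let X = conversion of B1. Extent ξ = X.
Moles: n_B1 = 1 − X; n_B2 = 3 − 3X; n_A1 = 2X.
Summing: n_T = 4 − 2X.
y_i = n_i/n_T, p_i = y_i·P. K = p_A1^2 / (p_B1 p_B2^3).
Substituting and setting equal to 0.018 bar^-2 gives a polynomial in X; the root in (0,1) is X = 0.222.
Then n_A1 = 0.444, n_T = 3.56, so y_A1 = 0.125.

y_A1 = 0.125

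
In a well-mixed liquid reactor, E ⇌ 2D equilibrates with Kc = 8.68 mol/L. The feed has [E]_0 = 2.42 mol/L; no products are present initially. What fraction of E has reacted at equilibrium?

X = 0.599

Let X = conversion of E; extent ξ = 2.42·X mol/L.
Concentrations: [E] = 2.42 − 2.42X; [D] = 4.84X.
Kc = [D]^2 / ([E]).
Solving Kc = 8.68 for X ∈ (0,1): X = 0.599.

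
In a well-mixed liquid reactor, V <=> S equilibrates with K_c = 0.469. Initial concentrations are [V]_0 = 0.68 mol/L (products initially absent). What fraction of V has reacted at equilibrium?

Let X = conversion of V; extent ξ = 0.68·X mol/L.
Concentrations: [V] = 0.68 − 0.68X; [S] = 0.68X.
K_c = [S] / ([V]).
This equals 0.469 at X = 0.319 (the root in 0 < X < 1).

X = 0.319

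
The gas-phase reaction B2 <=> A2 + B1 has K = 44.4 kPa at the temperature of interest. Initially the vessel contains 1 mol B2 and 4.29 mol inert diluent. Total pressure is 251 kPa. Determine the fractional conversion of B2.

Take 1 mol B2 as basis and let X be its fractional conversion, so ξ = X.
At extent ξ: n_B2 = 1 − X; n_A2 = X; n_B1 = X; n_I = 4.29 (inert).
Summing: n_T = 5.29 + X.
Mole fractions y_i = n_i/n_T; K = p_A2 p_B1 / (p_B2) with p_i = y_i·P.
Substituting and setting equal to 44.4 kPa gives a polynomial in X; the root in (0,1) is X = 0.626.

X = 0.626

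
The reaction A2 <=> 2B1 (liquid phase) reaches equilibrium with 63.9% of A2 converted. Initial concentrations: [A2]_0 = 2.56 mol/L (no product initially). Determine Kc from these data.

Kc = 11.6 mol/L

Let X = conversion of A2.
Concentrations: [A2] = 2.56 − 2.56X; [B1] = 5.12X.
At X = 0.639: [A2] = 0.924, [B1] = 3.27.
Kc = [B1]^2 / ([A2]) = 11.6 mol/L.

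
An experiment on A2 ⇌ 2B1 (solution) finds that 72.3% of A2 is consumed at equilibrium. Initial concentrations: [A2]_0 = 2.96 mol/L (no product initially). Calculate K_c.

K_c = 22.3 mol/L

Let X = conversion of A2.
Concentrations: [A2] = 2.96 − 2.96X; [B1] = 5.92X.
At X = 0.723: [A2] = 0.82, [B1] = 4.28.
K_c = [B1]^2 / ([A2]) = 22.3 mol/L.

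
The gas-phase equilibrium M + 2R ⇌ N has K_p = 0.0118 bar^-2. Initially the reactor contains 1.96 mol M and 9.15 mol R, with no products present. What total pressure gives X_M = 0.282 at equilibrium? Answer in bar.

P = 7.17 bar

Basis: 1.96 mol M initially; let X = conversion of M. Extent ξ = 1.96X.
At extent ξ: n_M = 1.96 − 1.96X; n_R = 9.15 − 3.92X; n_N = 1.96X.
Total moles n_T = 11.1 − 3.92X.
K_p = p_N / (p_M p_R^2) with p_i = (n_i/n_T)·P.
At X = 0.282: the mole-fraction product g(X) = Π y_i^ν_i = 0.6075. Since K_p = g(X)·P^{-2}, P = (g/K_p)^(1/2) = (0.6075/0.0118)^(1/2) = 7.17 bar.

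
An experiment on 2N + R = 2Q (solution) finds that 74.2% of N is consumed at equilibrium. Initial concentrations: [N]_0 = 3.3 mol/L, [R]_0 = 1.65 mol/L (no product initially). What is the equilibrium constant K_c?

K_c = 19.4 L/mol

Let X = conversion of N.
Concentrations: [N] = 3.3 − 3.3X; [R] = 1.65 − 1.65X; [Q] = 3.3X.
At X = 0.742: [N] = 0.851, [R] = 0.426, [Q] = 2.45.
K_c = [Q]^2 / ([N]^2 [R]) = 19.4 L/mol.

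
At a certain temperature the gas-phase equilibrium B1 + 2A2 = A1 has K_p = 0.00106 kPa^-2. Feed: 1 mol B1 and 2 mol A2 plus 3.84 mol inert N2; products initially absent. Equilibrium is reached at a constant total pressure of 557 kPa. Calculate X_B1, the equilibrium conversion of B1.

Take 1 mol B1 as basis and let X be its fractional conversion, so ξ = X.
Mole table: n_B1 = 1 − X; n_A2 = 2 − 2X; n_A1 = X; n_I = 3.84 (inert).
Summing: n_T = 6.84 − 2X.
y_i = n_i/n_T, p_i = y_i·P. K_p = p_A1 / (p_B1 p_A2^2).
Equating to 0.00106 kPa^-2 and solving on 0 < X < 1: X = 0.747.

X = 0.747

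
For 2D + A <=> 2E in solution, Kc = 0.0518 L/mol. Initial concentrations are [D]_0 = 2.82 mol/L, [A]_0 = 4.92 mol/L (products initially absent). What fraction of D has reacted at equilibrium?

X = 0.325

Let X = conversion of D; extent ξ = 2.82X/2 mol/L.
Concentrations: [D] = 2.82 − 2.82X; [A] = 4.92 − 1.41X; [E] = 2.82X.
Kc = [E]^2 / ([D]^2 [A]).
This equals 0.0518 at X = 0.325 (the root in 0 < X < 1).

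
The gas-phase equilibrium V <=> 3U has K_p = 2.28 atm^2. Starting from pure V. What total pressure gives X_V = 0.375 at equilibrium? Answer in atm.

Take 1 mol V as basis and let X be its fractional conversion, so ξ = X.
Mole table: n_V = 1 − X; n_U = 3X.
Total moles n_T = 1 + 2X.
K_p = p_U^3 / (p_V) with p_i = (n_i/n_T)·P.
At X = 0.375: the mole-fraction product g(X) = Π y_i^ν_i = 0.7439. Since K_p = g(X)·P^{2}, P = (K_p/g)^(1/2) = (2.28/0.7439)^(1/2) = 1.75 atm.

P = 1.75 atm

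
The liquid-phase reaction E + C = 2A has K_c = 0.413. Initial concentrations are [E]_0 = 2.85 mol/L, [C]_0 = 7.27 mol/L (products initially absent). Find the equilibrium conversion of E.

Let X = conversion of E; extent ξ = 2.85·X mol/L.
Concentrations: [E] = 2.85 − 2.85X; [C] = 7.27 − 2.85X; [A] = 5.7X.
K_c = [A]^2 / ([E] [C]).
Setting equal to 0.413 and solving for X on (0,1) gives X = 0.375.

X = 0.375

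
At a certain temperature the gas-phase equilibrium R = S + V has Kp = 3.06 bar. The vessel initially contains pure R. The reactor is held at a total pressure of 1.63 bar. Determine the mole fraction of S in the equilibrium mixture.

y_S = 0.447

Take 1 mol R as basis and let X be its fractional conversion, so ξ = X.
Moles: n_R = 1 − X; n_S = X; n_V = X.
Total moles n_T = 1 + X.
Mole fractions y_i = n_i/n_T; Kp = p_S p_V / (p_R) with p_i = y_i·P.
Substituting and setting equal to 3.06 bar gives a polynomial in X; the root in (0,1) is X = 0.808.
Then n_S = 0.808, n_T = 1.81, so y_S = 0.447.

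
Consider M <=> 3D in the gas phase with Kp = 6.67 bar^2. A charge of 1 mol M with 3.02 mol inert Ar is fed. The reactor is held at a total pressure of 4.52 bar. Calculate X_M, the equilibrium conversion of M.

Basis: 1 mol M initially; let X = conversion of M. Extent ξ = X.
At extent ξ: n_M = 1 − X; n_D = 3X; n_I = 3.02 (inert).
n_T = Σnᵢ = 4.02 + 2X.
Mole fractions y_i = n_i/n_T; Kp = p_D^3 / (p_M) with p_i = y_i·P.
Substituting and setting equal to 6.67 bar^2 gives a polynomial in X; the root in (0,1) is X = 0.528.

X = 0.528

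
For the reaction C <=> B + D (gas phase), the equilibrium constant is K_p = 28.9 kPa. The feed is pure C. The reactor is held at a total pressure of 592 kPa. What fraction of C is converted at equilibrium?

Basis: 1 mol C initially; let X = conversion of C. Extent ξ = X.
Moles: n_C = 1 − X; n_B = X; n_D = X.
n_T = Σnᵢ = 1 + X.
Mole fractions y_i = n_i/n_T; K_p = p_B p_D / (p_C) with p_i = y_i·P.
Substituting and setting equal to 28.9 kPa gives a polynomial in X; the root in (0,1) is X = 0.216.

X = 0.216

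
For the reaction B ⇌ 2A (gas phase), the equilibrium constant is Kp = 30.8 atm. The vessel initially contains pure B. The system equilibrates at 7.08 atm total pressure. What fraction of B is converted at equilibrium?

Let X = conversion of B (basis 1 mol B); extent of reaction ξ = X.
Moles: n_B = 1 − X; n_A = 2X.
Total moles n_T = 1 + X.
Mole fractions y_i = n_i/n_T; Kp = p_A^2 / (p_B) with p_i = y_i·P.
Equating to 30.8 atm and solving on 0 < X < 1: X = 0.722.

X = 0.722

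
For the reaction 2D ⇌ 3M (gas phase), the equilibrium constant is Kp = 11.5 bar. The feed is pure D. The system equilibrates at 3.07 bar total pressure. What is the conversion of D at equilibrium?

Basis: 1 mol D initially; let X = conversion of D. Extent ξ = 0.5X.
Moles: n_D = 1 − X; n_M = 1.5X.
n_T = Σnᵢ = 1 + 0.5X.
With p_i = (n_i/n_T)P, Kp = p_M^3 / (p_D^2).
Equating to 11.5 bar and solving on 0 < X < 1: X = 0.607.

X = 0.607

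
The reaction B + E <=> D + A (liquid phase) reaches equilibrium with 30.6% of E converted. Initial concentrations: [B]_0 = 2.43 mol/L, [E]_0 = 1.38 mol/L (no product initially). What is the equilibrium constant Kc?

Let X = conversion of E.
Concentrations: [B] = 2.43 − 1.38X; [E] = 1.38 − 1.38X; [D] = 1.38X; [A] = 1.38X.
At X = 0.306: [B] = 2.01, [E] = 0.958, [D] = 0.422, [A] = 0.422.
Kc = [D] [A] / ([B] [E]) = 0.0927.

Kc = 0.0927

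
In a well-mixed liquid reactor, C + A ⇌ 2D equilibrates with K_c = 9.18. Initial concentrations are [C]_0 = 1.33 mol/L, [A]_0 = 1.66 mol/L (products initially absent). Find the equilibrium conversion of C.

Let X = conversion of C; extent ξ = 1.33·X mol/L.
Concentrations: [C] = 1.33 − 1.33X; [A] = 1.66 − 1.33X; [D] = 2.66X.
K_c = [D]^2 / ([C] [A]).
Equating to 9.18: the physical root is X = 0.667.

X = 0.667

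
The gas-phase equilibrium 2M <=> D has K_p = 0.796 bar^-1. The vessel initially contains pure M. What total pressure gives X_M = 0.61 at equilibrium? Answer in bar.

Take 1 mol M as basis and let X be its fractional conversion, so ξ = 0.5X.
At extent ξ: n_M = 1 − X; n_D = 0.5X.
Summing: n_T = 1 − 0.5X.
K_p = p_D / (p_M^2) with p_i = (n_i/n_T)·P.
At X = 0.61: the mole-fraction product g(X) = Π y_i^ν_i = 1.394. Since K_p = g(X)·P^{-1}, P = (g/K_p)^(1/1) = (1.394/0.796)^(1/1) = 1.75 bar.

P = 1.75 bar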